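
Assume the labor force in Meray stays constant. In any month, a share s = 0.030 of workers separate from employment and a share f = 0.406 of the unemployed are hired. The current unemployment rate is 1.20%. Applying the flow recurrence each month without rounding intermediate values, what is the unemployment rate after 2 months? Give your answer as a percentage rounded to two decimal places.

With a fixed labor force, u_{t+1} = u_t + s·(1−u_t) − f·u_t = u_t·(1−s−f) + s.
Here 1−s−f = 0.564 and s = 0.030.
u_1 = 0.012000 × 0.564 + 0.030 = 0.036768.
u_2 = 0.036768 × 0.564 + 0.030 = 0.050737.

Unemployment rate after two months ≈ 5.07%.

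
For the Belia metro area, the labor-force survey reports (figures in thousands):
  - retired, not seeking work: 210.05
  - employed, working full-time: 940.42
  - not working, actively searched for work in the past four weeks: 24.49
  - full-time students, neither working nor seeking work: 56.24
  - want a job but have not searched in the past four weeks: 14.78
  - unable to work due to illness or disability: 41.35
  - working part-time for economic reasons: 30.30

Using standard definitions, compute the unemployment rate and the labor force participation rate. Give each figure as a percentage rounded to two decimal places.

Employed = 940.42 + 30.30 = 970.72 thousand (anyone who worked, including part-time for economic reasons, counts as employed).
Unemployed = 24.49 thousand.
Labor force = 970.72 + 24.49 = 995.21 thousand.
Not in labor force = 210.05 + 56.24 + 14.78 + 41.35 = 322.42 thousand (those not working and not actively searching are outside the labor force — including those who want a job but have given up searching).
Civilian working-age population = 995.21 + 322.42 = 1,317.63 thousand.
Unemployment rate = 24.49 / 995.21 = 2.46%.
Labor force participation rate = 995.21 / 1,317.63 = 75.53%.

Unemployment rate ≈ 2.46%; labor force participation rate ≈ 75.53%.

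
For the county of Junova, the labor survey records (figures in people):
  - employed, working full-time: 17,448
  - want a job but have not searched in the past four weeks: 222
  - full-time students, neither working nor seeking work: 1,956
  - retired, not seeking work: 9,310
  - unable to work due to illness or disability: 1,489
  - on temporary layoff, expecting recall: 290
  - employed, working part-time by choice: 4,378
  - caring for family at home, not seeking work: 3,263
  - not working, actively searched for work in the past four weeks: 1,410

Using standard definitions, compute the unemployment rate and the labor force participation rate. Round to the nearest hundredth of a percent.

Employed = 17,448 + 4,378 = 21,826.
Unemployed = 290 + 1,410 = 1,700 (jobless and actively searching, or on temporary layoff).
Labor force = 21,826 + 1,700 = 23,526.
Not in labor force = 222 + 1,956 + 9,310 + 1,489 + 3,263 = 16,240 (those not working and not actively searching are outside the labor force — including those who want a job but have given up searching).
Civilian working-age population = 23,526 + 16,240 = 39,766.
Unemployment rate = 1,700 / 23,526 = 7.23%.
Labor force participation rate = 23,526 / 39,766 = 59.16%.

Unemployment rate ≈ 7.23%; labor force participation rate ≈ 59.16%.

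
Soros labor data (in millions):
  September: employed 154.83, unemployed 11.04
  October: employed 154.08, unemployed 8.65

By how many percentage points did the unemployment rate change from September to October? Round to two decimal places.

September: labor force = 154.83 + 11.04 = 165.87; u = 11.04/165.87 = 6.66%.
October: labor force = 154.08 + 8.65 = 162.73; u = 8.65/162.73 = 5.32%.
Change = 5.32% − 6.66% = −1.34 pp.

The unemployment rate changed by −1.34 percentage points.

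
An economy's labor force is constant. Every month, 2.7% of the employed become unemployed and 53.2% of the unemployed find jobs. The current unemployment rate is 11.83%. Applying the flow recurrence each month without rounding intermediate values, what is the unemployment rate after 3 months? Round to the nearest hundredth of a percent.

Unemployment rate after three months ≈ 5.43%.

With a fixed labor force, u_{t+1} = u_t + s·(1−u_t) − f·u_t = u_t·(1−s−f) + s.
Here 1−s−f = 0.441 and s = 0.027.
u_1 = 0.118300 × 0.441 + 0.027 = 0.079170.
u_2 = 0.079170 × 0.441 + 0.027 = 0.061914.
u_3 = 0.061914 × 0.441 + 0.027 = 0.054304.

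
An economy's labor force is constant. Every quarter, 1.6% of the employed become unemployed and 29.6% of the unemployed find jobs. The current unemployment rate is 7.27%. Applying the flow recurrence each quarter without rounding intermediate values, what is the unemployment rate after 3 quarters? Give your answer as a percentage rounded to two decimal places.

Unemployment rate after three quarters ≈ 5.83%.

With a fixed labor force, u_{t+1} = u_t + s·(1−u_t) − f·u_t = u_t·(1−s−f) + s.
Here 1−s−f = 0.688 and s = 0.016.
u_1 = 0.072700 × 0.688 + 0.016 = 0.066018.
u_2 = 0.066018 × 0.688 + 0.016 = 0.061420.
u_3 = 0.061420 × 0.688 + 0.016 = 0.058257.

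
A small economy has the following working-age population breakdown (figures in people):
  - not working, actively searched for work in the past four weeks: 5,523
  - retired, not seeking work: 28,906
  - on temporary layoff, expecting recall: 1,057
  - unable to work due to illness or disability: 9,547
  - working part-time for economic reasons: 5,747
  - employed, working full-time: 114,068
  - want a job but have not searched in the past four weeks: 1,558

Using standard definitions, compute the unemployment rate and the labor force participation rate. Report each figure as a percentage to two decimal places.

Employed = 5,747 + 114,068 = 119,815 (anyone who worked, including part-time for economic reasons, counts as employed).
Unemployed = 5,523 + 1,057 = 6,580 (jobless and actively searching, or on temporary layoff).
Labor force = 119,815 + 6,580 = 126,395.
Not in labor force = 28,906 + 9,547 + 1,558 = 40,011 (those not working and not actively searching are outside the labor force — including those who want a job but have given up searching).
Civilian working-age population = 126,395 + 40,011 = 166,406.
Unemployment rate = 6,580 / 126,395 = 5.21%.
Labor force participation rate = 126,395 / 166,406 = 75.96%.

Unemployment rate ≈ 5.21%; labor force participation rate ≈ 75.96%.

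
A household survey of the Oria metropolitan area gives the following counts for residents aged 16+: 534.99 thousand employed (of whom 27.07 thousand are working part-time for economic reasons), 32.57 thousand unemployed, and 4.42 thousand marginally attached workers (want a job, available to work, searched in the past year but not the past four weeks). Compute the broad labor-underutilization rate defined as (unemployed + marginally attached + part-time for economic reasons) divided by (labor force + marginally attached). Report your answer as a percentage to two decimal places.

Labor force = 534.99 + 32.57 = 567.56 thousand.
Numerator = 32.57 + 4.42 + 27.07 = 64.06 thousand.
Denominator = 567.56 + 4.42 = 571.98 thousand.
Broad rate = 64.06 / 571.98 = 11.20%.

Broad underutilization rate ≈ 11.20%.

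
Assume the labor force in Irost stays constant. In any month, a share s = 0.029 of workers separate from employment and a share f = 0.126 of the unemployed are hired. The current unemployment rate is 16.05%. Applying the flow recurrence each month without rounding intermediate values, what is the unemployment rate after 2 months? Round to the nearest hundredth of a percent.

Unemployment rate after two months ≈ 16.81%.

With a fixed labor force, u_{t+1} = u_t + s·(1−u_t) − f·u_t = u_t·(1−s−f) + s.
Here 1−s−f = 0.845 and s = 0.029.
u_1 = 0.160500 × 0.845 + 0.029 = 0.164623.
u_2 = 0.164623 × 0.845 + 0.029 = 0.168106.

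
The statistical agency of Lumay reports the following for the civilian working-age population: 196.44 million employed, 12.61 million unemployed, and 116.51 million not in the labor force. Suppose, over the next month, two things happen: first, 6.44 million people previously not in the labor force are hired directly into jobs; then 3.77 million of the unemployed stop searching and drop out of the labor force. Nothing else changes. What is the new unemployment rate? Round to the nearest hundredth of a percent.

New unemployment rate ≈ 4.18%.

Initially, labor force = 196.44 + 12.61 = 209.05 million, so u = 12.61/209.05 = 6.03%.
After the first change, employed and labor force both rise by 6.44; unemployed unchanged → E = 202.88, U = 12.61, labor force = 215.49 million.
After the second change, unemployed and labor force both fall by 3.77 → E = 202.88, U = 8.84, labor force = 211.72 million.
New unemployment rate = 8.84 / 211.72 = 4.18%.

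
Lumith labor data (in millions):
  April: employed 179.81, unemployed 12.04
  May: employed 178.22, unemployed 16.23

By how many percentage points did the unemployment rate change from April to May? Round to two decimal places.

April: labor force = 179.81 + 12.04 = 191.85; u = 12.04/191.85 = 6.28%.
May: labor force = 178.22 + 16.23 = 194.45; u = 16.23/194.45 = 8.35%.
Change = 8.35% − 6.28% = +2.07 pp.

The unemployment rate changed by +2.07 percentage points.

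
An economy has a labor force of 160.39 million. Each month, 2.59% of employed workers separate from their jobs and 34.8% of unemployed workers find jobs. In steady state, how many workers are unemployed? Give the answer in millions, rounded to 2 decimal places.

About 11.11 million are unemployed in steady state.

Steady-state unemployment rate u* = s/(s+f) = 2.59/(2.59+34.8) = 0.069270.
Unemployed = u* × labor force = 0.069270 × 160.39 ≈ 11.11 million.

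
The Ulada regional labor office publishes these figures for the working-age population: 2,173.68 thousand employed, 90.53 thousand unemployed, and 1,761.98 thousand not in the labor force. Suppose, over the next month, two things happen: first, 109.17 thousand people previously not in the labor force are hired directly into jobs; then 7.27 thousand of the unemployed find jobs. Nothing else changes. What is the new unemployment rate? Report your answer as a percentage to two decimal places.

New unemployment rate ≈ 3.51%.

Initially, labor force = 2,173.68 + 90.53 = 2,264.21 thousand, so u = 90.53/2,264.21 = 4.00%.
After the first change, employed and labor force both rise by 109.17; unemployed unchanged → E = 2,282.85, U = 90.53, labor force = 2,373.38 thousand.
After the second change, unemployed falls and employed rises by 7.27; labor force unchanged → E = 2,290.12, U = 83.26, labor force = 2,373.38 thousand.
New unemployment rate = 83.26 / 2,373.38 = 3.51%.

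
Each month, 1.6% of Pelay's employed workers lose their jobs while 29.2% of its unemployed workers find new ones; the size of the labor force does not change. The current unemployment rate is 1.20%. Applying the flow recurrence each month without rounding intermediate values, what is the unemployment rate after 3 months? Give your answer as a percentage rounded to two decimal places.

With a fixed labor force, u_{t+1} = u_t + s·(1−u_t) − f·u_t = u_t·(1−s−f) + s.
Here 1−s−f = 0.692 and s = 0.016.
u_1 = 0.012000 × 0.692 + 0.016 = 0.024304.
u_2 = 0.024304 × 0.692 + 0.016 = 0.032818.
u_3 = 0.032818 × 0.692 + 0.016 = 0.038710.

Unemployment rate after three months ≈ 3.87%.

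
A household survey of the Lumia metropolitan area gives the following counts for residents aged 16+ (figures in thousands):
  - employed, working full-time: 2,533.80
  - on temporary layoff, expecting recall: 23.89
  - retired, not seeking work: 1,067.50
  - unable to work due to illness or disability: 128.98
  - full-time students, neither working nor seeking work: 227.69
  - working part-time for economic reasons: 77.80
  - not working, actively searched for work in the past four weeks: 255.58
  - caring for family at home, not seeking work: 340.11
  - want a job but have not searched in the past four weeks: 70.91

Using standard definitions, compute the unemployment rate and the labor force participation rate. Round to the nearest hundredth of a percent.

Employed = 2,533.80 + 77.80 = 2,611.60 thousand (anyone who worked, including part-time for economic reasons, counts as employed).
Unemployed = 23.89 + 255.58 = 279.47 thousand (jobless and actively searching, or on temporary layoff).
Labor force = 2,611.60 + 279.47 = 2,891.07 thousand.
Not in labor force = 1,067.50 + 128.98 + 227.69 + 340.11 + 70.91 = 1,835.19 thousand (those not working and not actively searching are outside the labor force — including those who want a job but have given up searching).
Civilian working-age population = 2,891.07 + 1,835.19 = 4,726.26 thousand.
Unemployment rate = 279.47 / 2,891.07 = 9.67%.
Labor force participation rate = 2,891.07 / 4,726.26 = 61.17%.

Unemployment rate ≈ 9.67%; labor force participation rate ≈ 61.17%.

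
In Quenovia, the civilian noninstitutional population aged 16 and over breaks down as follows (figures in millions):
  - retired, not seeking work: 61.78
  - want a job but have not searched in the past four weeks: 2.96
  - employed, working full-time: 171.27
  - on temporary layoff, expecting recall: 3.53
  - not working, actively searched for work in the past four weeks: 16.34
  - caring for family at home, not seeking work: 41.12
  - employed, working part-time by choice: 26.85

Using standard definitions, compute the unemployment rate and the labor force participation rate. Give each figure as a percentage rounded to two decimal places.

Employed = 171.27 + 26.85 = 198.12 million.
Unemployed = 3.53 + 16.34 = 19.87 million (jobless and actively searching, or on temporary layoff).
Labor force = 198.12 + 19.87 = 217.99 million.
Not in labor force = 61.78 + 2.96 + 41.12 = 105.86 million (those not working and not actively searching are outside the labor force — including those who want a job but have given up searching).
Civilian working-age population = 217.99 + 105.86 = 323.85 million.
Unemployment rate = 19.87 / 217.99 = 9.12%.
Labor force participation rate = 217.99 / 323.85 = 67.31%.

Unemployment rate ≈ 9.12%; labor force participation rate ≈ 67.31%.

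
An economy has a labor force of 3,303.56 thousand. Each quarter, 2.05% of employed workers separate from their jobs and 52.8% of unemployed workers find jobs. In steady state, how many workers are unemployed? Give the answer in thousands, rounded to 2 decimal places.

About 123.47 thousand are unemployed in steady state.

Steady-state unemployment rate u* = s/(s+f) = 2.05/(2.05+52.8) = 0.037375.
Unemployed = u* × labor force = 0.037375 × 3,303.56 ≈ 123.47 thousand.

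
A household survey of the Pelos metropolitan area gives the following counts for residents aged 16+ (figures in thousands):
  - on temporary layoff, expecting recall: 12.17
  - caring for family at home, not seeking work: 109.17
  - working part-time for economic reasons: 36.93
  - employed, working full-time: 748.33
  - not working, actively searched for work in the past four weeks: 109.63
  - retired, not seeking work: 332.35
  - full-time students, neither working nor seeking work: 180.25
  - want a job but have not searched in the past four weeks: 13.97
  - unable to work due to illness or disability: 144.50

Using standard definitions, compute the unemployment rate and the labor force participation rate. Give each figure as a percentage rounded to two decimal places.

Unemployment rate ≈ 13.43%; labor force participation rate ≈ 53.76%.

Employed = 36.93 + 748.33 = 785.26 thousand (anyone who worked, including part-time for economic reasons, counts as employed).
Unemployed = 12.17 + 109.63 = 121.80 thousand (jobless and actively searching, or on temporary layoff).
Labor force = 785.26 + 121.80 = 907.06 thousand.
Not in labor force = 109.17 + 332.35 + 180.25 + 13.97 + 144.50 = 780.24 thousand (those not working and not actively searching are outside the labor force — including those who want a job but have given up searching).
Civilian working-age population = 907.06 + 780.24 = 1,687.30 thousand.
Unemployment rate = 121.80 / 907.06 = 13.43%.
Labor force participation rate = 907.06 / 1,687.30 = 53.76%.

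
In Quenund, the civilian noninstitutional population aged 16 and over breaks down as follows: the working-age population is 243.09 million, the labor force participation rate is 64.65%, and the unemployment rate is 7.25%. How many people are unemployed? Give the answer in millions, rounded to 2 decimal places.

Labor force = 0.6465 × 243.09 = 157.16 million.
Unemployed = 0.0725 × 157.16 ≈ 11.39 million.

About 11.39 million are unemployed.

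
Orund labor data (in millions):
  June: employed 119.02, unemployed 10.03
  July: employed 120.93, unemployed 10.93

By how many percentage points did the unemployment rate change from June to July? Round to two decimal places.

The unemployment rate changed by +0.52 percentage points.

June: labor force = 119.02 + 10.03 = 129.05; u = 10.03/129.05 = 7.77%.
July: labor force = 120.93 + 10.93 = 131.86; u = 10.93/131.86 = 8.29%.
Change = 8.29% − 7.77% = +0.52 pp.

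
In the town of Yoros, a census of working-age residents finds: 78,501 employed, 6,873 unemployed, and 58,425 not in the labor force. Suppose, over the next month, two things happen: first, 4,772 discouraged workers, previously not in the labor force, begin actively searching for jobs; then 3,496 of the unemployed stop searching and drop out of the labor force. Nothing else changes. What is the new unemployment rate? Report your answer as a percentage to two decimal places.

Initially, labor force = 78,501 + 6,873 = 85,374, so u = 6,873/85,374 = 8.05%.
After the first change, unemployed and labor force both rise by 4,772 → E = 78,501, U = 11,645, labor force = 90,146.
After the second change, unemployed and labor force both fall by 3,496 → E = 78,501, U = 8,149, labor force = 86,650.
New unemployment rate = 8,149 / 86,650 = 9.40%.

New unemployment rate ≈ 9.40%.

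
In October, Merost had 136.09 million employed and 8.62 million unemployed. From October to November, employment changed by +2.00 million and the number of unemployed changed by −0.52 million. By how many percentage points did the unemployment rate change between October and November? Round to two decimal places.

The unemployment rate changed by −0.42 percentage points.

October: labor force = 136.09 + 8.62 = 144.71; u = 8.62/144.71 = 5.96%.
November: labor force = 138.09 + 8.10 = 146.19; u = 8.10/146.19 = 5.54%.
Change = 5.54% − 5.96% = −0.42 pp.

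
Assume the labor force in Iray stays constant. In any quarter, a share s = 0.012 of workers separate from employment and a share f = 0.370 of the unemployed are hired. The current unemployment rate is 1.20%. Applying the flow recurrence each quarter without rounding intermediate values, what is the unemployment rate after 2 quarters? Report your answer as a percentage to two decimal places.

Unemployment rate after two quarters ≈ 2.40%.

With a fixed labor force, u_{t+1} = u_t + s·(1−u_t) − f·u_t = u_t·(1−s−f) + s.
Here 1−s−f = 0.618 and s = 0.012.
u_1 = 0.012000 × 0.618 + 0.012 = 0.019416.
u_2 = 0.019416 × 0.618 + 0.012 = 0.023999.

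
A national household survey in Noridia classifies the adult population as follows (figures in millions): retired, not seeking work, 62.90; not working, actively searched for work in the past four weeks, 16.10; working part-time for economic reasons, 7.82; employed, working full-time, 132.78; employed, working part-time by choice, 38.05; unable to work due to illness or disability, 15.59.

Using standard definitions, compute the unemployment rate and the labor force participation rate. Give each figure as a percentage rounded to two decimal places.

Employed = 7.82 + 132.78 + 38.05 = 178.65 million (anyone who worked, including part-time for economic reasons, counts as employed).
Unemployed = 16.10 million.
Labor force = 178.65 + 16.10 = 194.75 million.
Not in labor force = 62.90 + 15.59 = 78.49 million (those not working and not actively searching are outside the labor force).
Civilian working-age population = 194.75 + 78.49 = 273.24 million.
Unemployment rate = 16.10 / 194.75 = 8.27%.
Labor force participation rate = 194.75 / 273.24 = 71.27%.

Unemployment rate ≈ 8.27%; labor force participation rate ≈ 71.27%.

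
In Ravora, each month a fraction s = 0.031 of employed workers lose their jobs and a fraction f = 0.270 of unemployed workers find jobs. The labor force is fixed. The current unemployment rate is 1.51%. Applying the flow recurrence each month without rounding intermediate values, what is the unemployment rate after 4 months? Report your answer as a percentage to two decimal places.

Unemployment rate after four months ≈ 8.20%.

With a fixed labor force, u_{t+1} = u_t + s·(1−u_t) − f·u_t = u_t·(1−s−f) + s.
Here 1−s−f = 0.699 and s = 0.031.
u_1 = 0.015100 × 0.699 + 0.031 = 0.041555.
u_2 = 0.041555 × 0.699 + 0.031 = 0.060047.
u_3 = 0.060047 × 0.699 + 0.031 = 0.072973.
u_4 = 0.072973 × 0.699 + 0.031 = 0.082008.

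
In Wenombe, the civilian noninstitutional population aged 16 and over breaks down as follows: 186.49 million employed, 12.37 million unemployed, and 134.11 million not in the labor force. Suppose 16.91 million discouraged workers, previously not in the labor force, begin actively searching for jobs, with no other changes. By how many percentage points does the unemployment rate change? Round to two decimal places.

Initially, labor force = 186.49 + 12.37 = 198.86 million, so u = 12.37/198.86 = 6.22%.
After the change, unemployed and labor force both rise by 16.91 → E = 186.49, U = 29.28, labor force = 215.77 million.
New unemployment rate = 29.28 / 215.77 = 13.57%.
Change = 13.57% − 6.22% = +7.35 percentage points.

The unemployment rate changes by +7.35 percentage points.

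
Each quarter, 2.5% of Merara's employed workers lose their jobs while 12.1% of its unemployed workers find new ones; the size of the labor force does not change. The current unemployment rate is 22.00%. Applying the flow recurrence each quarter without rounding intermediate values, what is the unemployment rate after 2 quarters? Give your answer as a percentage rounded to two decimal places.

With a fixed labor force, u_{t+1} = u_t + s·(1−u_t) − f·u_t = u_t·(1−s−f) + s.
Here 1−s−f = 0.854 and s = 0.025.
u_1 = 0.220000 × 0.854 + 0.025 = 0.212880.
u_2 = 0.212880 × 0.854 + 0.025 = 0.206800.

Unemployment rate after two quarters ≈ 20.68%.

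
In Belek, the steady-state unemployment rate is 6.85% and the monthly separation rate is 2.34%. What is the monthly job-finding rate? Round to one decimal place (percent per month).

From u* = s/(s+f): f = s·(1−u)/u.
f = 2.34 × (1 − 0.0685) / 0.0685 = 2.1797 / 0.0685 ≈ 31.8% per month.

Job-finding rate ≈ 31.8% per month.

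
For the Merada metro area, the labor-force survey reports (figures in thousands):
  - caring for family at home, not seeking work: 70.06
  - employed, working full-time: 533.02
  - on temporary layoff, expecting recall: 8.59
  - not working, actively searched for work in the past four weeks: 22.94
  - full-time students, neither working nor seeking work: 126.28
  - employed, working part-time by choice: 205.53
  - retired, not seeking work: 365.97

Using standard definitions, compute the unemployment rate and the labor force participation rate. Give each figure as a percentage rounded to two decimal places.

Employed = 533.02 + 205.53 = 738.55 thousand.
Unemployed = 8.59 + 22.94 = 31.53 thousand (jobless and actively searching, or on temporary layoff).
Labor force = 738.55 + 31.53 = 770.08 thousand.
Not in labor force = 70.06 + 126.28 + 365.97 = 562.31 thousand (those not working and not actively searching are outside the labor force).
Civilian working-age population = 770.08 + 562.31 = 1,332.39 thousand.
Unemployment rate = 31.53 / 770.08 = 4.09%.
Labor force participation rate = 770.08 / 1,332.39 = 57.80%.

Unemployment rate ≈ 4.09%; labor force participation rate ≈ 57.80%.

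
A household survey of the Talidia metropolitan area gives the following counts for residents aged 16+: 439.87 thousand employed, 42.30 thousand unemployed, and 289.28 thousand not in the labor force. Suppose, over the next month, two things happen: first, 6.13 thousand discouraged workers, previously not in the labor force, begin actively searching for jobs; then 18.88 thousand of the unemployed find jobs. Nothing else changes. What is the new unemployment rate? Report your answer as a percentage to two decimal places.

New unemployment rate ≈ 6.05%.

Initially, labor force = 439.87 + 42.30 = 482.17 thousand, so u = 42.30/482.17 = 8.77%.
After the first change, unemployed and labor force both rise by 6.13 → E = 439.87, U = 48.43, labor force = 488.30 thousand.
After the second change, unemployed falls and employed rises by 18.88; labor force unchanged → E = 458.75, U = 29.55, labor force = 488.30 thousand.
New unemployment rate = 29.55 / 488.30 = 6.05%.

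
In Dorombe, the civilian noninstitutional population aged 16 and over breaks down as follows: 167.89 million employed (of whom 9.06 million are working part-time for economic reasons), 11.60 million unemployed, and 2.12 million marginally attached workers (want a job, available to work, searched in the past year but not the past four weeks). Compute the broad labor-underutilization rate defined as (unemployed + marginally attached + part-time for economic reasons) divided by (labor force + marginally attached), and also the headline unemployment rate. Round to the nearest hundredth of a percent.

Broad underutilization rate ≈ 12.54%; headline unemployment rate ≈ 6.46%.

Labor force = 167.89 + 11.60 = 179.49 million.
Numerator = 11.60 + 2.12 + 9.06 = 22.78 million.
Denominator = 179.49 + 2.12 = 181.61 million.
Broad rate = 22.78 / 181.61 = 12.54%.
Headline unemployment rate = 11.60 / 179.49 = 6.46%.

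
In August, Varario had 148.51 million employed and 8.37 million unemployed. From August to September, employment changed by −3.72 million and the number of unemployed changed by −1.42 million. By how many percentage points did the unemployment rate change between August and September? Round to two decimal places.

The unemployment rate changed by −0.76 percentage points.

August: labor force = 148.51 + 8.37 = 156.88; u = 8.37/156.88 = 5.34%.
September: labor force = 144.79 + 6.95 = 151.74; u = 6.95/151.74 = 4.58%.
Change = 4.58% − 5.34% = −0.76 pp.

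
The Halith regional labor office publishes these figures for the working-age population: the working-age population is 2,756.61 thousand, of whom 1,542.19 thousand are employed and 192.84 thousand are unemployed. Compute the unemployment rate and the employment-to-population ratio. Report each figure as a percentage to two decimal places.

Labor force = employed + unemployed = 1,542.19 + 192.84 = 1,735.03 thousand.
Unemployment rate = 192.84 / 1,735.03 = 11.11%.
Employment-population ratio = 1,542.19 / 2,756.61 = 55.95%.

Unemployment rate ≈ 11.11%; employment-population ratio ≈ 55.95%.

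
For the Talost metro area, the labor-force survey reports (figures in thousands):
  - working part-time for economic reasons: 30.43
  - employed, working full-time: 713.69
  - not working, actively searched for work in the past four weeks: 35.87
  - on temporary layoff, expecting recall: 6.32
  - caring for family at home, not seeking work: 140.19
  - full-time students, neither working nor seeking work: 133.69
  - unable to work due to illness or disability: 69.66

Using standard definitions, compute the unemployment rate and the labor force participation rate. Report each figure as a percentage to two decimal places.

Employed = 30.43 + 713.69 = 744.12 thousand (anyone who worked, including part-time for economic reasons, counts as employed).
Unemployed = 35.87 + 6.32 = 42.19 thousand (jobless and actively searching, or on temporary layoff).
Labor force = 744.12 + 42.19 = 786.31 thousand.
Not in labor force = 140.19 + 133.69 + 69.66 = 343.54 thousand (those not working and not actively searching are outside the labor force).
Civilian working-age population = 786.31 + 343.54 = 1,129.85 thousand.
Unemployment rate = 42.19 / 786.31 = 5.37%.
Labor force participation rate = 786.31 / 1,129.85 = 69.59%.

Unemployment rate ≈ 5.37%; labor force participation rate ≈ 69.59%.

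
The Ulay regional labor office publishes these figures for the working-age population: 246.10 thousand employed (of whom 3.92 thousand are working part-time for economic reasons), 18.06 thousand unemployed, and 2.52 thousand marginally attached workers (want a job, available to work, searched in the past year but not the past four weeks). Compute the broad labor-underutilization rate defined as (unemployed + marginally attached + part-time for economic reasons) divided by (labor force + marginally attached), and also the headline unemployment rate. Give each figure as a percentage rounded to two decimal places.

Broad underutilization rate ≈ 9.19%; headline unemployment rate ≈ 6.84%.

Labor force = 246.10 + 18.06 = 264.16 thousand.
Numerator = 18.06 + 2.52 + 3.92 = 24.50 thousand.
Denominator = 264.16 + 2.52 = 266.68 thousand.
Broad rate = 24.50 / 266.68 = 9.19%.
Headline unemployment rate = 18.06 / 264.16 = 6.84%.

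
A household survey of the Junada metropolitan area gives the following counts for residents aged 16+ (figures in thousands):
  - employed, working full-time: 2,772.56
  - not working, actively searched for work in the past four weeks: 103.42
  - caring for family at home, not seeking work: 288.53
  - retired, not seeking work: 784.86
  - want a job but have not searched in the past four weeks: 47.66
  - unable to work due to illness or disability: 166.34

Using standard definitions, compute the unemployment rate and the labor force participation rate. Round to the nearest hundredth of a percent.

Employed = 2,772.56 thousand.
Unemployed = 103.42 thousand.
Labor force = 2,772.56 + 103.42 = 2,875.98 thousand.
Not in labor force = 288.53 + 784.86 + 47.66 + 166.34 = 1,287.39 thousand (those not working and not actively searching are outside the labor force — including those who want a job but have given up searching).
Civilian working-age population = 2,875.98 + 1,287.39 = 4,163.37 thousand.
Unemployment rate = 103.42 / 2,875.98 = 3.60%.
Labor force participation rate = 2,875.98 / 4,163.37 = 69.08%.

Unemployment rate ≈ 3.60%; labor force participation rate ≈ 69.08%.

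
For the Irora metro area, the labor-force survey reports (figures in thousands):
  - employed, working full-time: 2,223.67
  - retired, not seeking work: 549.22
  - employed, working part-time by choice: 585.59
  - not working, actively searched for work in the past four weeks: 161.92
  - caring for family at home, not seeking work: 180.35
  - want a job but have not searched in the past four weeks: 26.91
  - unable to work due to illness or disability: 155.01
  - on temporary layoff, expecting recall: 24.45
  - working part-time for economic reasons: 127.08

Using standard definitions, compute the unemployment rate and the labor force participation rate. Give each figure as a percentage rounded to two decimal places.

Employed = 2,223.67 + 585.59 + 127.08 = 2,936.34 thousand (anyone who worked, including part-time for economic reasons, counts as employed).
Unemployed = 161.92 + 24.45 = 186.37 thousand (jobless and actively searching, or on temporary layoff).
Labor force = 2,936.34 + 186.37 = 3,122.71 thousand.
Not in labor force = 549.22 + 180.35 + 26.91 + 155.01 = 911.49 thousand (those not working and not actively searching are outside the labor force — including those who want a job but have given up searching).
Civilian working-age population = 3,122.71 + 911.49 = 4,034.20 thousand.
Unemployment rate = 186.37 / 3,122.71 = 5.97%.
Labor force participation rate = 3,122.71 / 4,034.20 = 77.41%.

Unemployment rate ≈ 5.97%; labor force participation rate ≈ 77.41%.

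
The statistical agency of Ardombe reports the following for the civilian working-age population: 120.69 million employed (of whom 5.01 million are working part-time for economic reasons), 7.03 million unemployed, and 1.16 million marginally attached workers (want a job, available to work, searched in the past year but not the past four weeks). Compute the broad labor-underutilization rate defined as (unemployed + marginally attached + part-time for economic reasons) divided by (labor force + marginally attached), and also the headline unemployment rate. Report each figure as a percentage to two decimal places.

Labor force = 120.69 + 7.03 = 127.72 million.
Numerator = 7.03 + 1.16 + 5.01 = 13.20 million.
Denominator = 127.72 + 1.16 = 128.88 million.
Broad rate = 13.20 / 128.88 = 10.24%.
Headline unemployment rate = 7.03 / 127.72 = 5.50%.

Broad underutilization rate ≈ 10.24%; headline unemployment rate ≈ 5.50%.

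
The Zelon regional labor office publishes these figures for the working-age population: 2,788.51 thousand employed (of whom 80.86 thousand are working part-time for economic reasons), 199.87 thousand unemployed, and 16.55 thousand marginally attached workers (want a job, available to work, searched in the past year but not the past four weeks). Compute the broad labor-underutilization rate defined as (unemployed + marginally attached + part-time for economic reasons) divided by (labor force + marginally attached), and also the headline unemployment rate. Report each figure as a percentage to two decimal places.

Broad underutilization rate ≈ 9.89%; headline unemployment rate ≈ 6.69%.

Labor force = 2,788.51 + 199.87 = 2,988.38 thousand.
Numerator = 199.87 + 16.55 + 80.86 = 297.28 thousand.
Denominator = 2,988.38 + 16.55 = 3,004.93 thousand.
Broad rate = 297.28 / 3,004.93 = 9.89%.
Headline unemployment rate = 199.87 / 2,988.38 = 6.69%.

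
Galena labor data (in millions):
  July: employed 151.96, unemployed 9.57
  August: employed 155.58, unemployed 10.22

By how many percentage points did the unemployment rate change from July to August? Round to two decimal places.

July: labor force = 151.96 + 9.57 = 161.53; u = 9.57/161.53 = 5.92%.
August: labor force = 155.58 + 10.22 = 165.80; u = 10.22/165.80 = 6.16%.
Change = 6.16% − 5.92% = +0.24 pp.

The unemployment rate changed by +0.24 percentage points.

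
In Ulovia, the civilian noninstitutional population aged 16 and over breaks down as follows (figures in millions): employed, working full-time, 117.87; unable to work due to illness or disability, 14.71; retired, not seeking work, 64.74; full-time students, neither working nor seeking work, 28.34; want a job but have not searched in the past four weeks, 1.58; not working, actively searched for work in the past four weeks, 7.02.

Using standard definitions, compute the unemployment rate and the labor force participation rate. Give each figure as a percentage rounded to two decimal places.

Employed = 117.87 million.
Unemployed = 7.02 million.
Labor force = 117.87 + 7.02 = 124.89 million.
Not in labor force = 14.71 + 64.74 + 28.34 + 1.58 = 109.37 million (those not working and not actively searching are outside the labor force — including those who want a job but have given up searching).
Civilian working-age population = 124.89 + 109.37 = 234.26 million.
Unemployment rate = 7.02 / 124.89 = 5.62%.
Labor force participation rate = 124.89 / 234.26 = 53.31%.

Unemployment rate ≈ 5.62%; labor force participation rate ≈ 53.31%.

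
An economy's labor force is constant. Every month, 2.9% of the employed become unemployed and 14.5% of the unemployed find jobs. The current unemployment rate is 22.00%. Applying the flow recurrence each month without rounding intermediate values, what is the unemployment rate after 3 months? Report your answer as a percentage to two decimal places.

With a fixed labor force, u_{t+1} = u_t + s·(1−u_t) − f·u_t = u_t·(1−s−f) + s.
Here 1−s−f = 0.826 and s = 0.029.
u_1 = 0.220000 × 0.826 + 0.029 = 0.210720.
u_2 = 0.210720 × 0.826 + 0.029 = 0.203055.
u_3 = 0.203055 × 0.826 + 0.029 = 0.196723.

Unemployment rate after three months ≈ 19.67%.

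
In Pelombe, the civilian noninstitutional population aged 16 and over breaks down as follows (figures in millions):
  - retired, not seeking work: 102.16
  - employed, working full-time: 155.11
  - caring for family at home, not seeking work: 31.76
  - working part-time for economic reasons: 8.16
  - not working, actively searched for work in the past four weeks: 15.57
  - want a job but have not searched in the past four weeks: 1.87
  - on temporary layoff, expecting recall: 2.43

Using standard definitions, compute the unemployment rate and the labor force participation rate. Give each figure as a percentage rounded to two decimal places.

Employed = 155.11 + 8.16 = 163.27 million (anyone who worked, including part-time for economic reasons, counts as employed).
Unemployed = 15.57 + 2.43 = 18.00 million (jobless and actively searching, or on temporary layoff).
Labor force = 163.27 + 18.00 = 181.27 million.
Not in labor force = 102.16 + 31.76 + 1.87 = 135.79 million (those not working and not actively searching are outside the labor force — including those who want a job but have given up searching).
Civilian working-age population = 181.27 + 135.79 = 317.06 million.
Unemployment rate = 18.00 / 181.27 = 9.93%.
Labor force participation rate = 181.27 / 317.06 = 57.17%.

Unemployment rate ≈ 9.93%; labor force participation rate ≈ 57.17%.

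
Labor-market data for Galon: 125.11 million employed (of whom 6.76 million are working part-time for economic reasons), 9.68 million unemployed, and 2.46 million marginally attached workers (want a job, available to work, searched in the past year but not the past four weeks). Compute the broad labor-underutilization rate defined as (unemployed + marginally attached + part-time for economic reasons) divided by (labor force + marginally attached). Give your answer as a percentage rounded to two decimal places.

Broad underutilization rate ≈ 13.77%.

Labor force = 125.11 + 9.68 = 134.79 million.
Numerator = 9.68 + 2.46 + 6.76 = 18.90 million.
Denominator = 134.79 + 2.46 = 137.25 million.
Broad rate = 18.90 / 137.25 = 13.77%.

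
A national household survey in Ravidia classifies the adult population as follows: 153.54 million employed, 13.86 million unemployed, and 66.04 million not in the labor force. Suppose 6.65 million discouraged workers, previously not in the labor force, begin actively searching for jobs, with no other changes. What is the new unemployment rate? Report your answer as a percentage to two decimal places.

Initially, labor force = 153.54 + 13.86 = 167.40 million, so u = 13.86/167.40 = 8.28%.
After the change, unemployed and labor force both rise by 6.65 → E = 153.54, U = 20.51, labor force = 174.05 million.
New unemployment rate = 20.51 / 174.05 = 11.78%.

New unemployment rate ≈ 11.78%.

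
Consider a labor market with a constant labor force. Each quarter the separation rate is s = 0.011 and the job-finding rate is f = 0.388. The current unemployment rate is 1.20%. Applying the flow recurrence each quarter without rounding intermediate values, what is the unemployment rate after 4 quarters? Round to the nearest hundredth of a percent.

With a fixed labor force, u_{t+1} = u_t + s·(1−u_t) − f·u_t = u_t·(1−s−f) + s.
Here 1−s−f = 0.601 and s = 0.011.
u_1 = 0.012000 × 0.601 + 0.011 = 0.018212.
u_2 = 0.018212 × 0.601 + 0.011 = 0.021945.
u_3 = 0.021945 × 0.601 + 0.011 = 0.024189.
u_4 = 0.024189 × 0.601 + 0.011 = 0.025538.

Unemployment rate after four quarters ≈ 2.55%.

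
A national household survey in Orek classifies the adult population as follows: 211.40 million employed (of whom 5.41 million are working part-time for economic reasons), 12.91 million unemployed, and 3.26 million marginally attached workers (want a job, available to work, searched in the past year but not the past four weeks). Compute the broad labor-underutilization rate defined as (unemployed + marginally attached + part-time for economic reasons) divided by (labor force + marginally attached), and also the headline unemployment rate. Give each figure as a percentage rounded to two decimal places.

Broad underutilization rate ≈ 9.48%; headline unemployment rate ≈ 5.76%.

Labor force = 211.40 + 12.91 = 224.31 million.
Numerator = 12.91 + 3.26 + 5.41 = 21.58 million.
Denominator = 224.31 + 3.26 = 227.57 million.
Broad rate = 21.58 / 227.57 = 9.48%.
Headline unemployment rate = 12.91 / 224.31 = 5.76%.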